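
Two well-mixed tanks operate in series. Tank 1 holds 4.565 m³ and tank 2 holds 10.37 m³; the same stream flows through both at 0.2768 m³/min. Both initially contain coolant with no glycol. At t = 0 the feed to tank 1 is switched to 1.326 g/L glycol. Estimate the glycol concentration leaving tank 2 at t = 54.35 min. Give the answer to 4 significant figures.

Time constants: τᵢ = Vᵢ/Q for each well-mixed tank.
τ₁ = 4.565/0.2768 = 16.4921 min; τ₂ = 10.37/0.2768 = 37.4639 min.
Solving the cascade with C₁(0)=C₂(0)=0 gives C₂(t) = C_in[1 − (τ₁ e^(−t/τ₁) − τ₂ e^(−t/τ₂))/(τ₁ − τ₂)].
At t = 54.35: e^(−t/τ₁) = 0.0370485, e^(−t/τ₂) = 0.234399.
C₂ = 1.326·[1 − (16.4921·0.0370485 − 37.4639·0.234399)/(-20.9718)] = 1.326·0.610407 = 0.809399 g/L.

0.8094 g/L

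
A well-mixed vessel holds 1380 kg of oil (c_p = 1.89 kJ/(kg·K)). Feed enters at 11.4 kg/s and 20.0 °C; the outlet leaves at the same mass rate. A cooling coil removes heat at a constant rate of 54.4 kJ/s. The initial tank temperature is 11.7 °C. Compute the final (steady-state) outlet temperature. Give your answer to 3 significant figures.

M c_p dT/dt = ṁ c_p (T_in − T) − Q̇.
At steady state dT/dt = 0 ⇒ T_ss = T_in − Q̇/(ṁ c_p) = 20.0 − 54.4/(11.4·1.89) = 17.475 °C.

17.5 °C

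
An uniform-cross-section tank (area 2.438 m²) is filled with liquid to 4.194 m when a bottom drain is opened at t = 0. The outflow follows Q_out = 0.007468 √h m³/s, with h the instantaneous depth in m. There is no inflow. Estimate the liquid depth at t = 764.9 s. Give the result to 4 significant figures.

0.7681 m

With no inflow, A dh/dt = −0.007468 √h.
This is separable: 2 d(√h)/dt = −0.007468/A, so √h = √h₀ − (0.007468/(2A)) t.
√h = √4.194 − 0.007468·764.9/(2·2.438) = 2.04793 − 1.17151 = 0.876418.
h = 0.876418² = 0.768108 m.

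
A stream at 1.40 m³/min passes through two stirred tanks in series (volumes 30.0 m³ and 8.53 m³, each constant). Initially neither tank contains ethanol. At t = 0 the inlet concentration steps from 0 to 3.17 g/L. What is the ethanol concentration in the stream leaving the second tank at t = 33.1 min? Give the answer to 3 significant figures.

2.23 g/L

Species balance on tank i: dCᵢ/dt = (Cᵢ₋₁ − Cᵢ)/τᵢ with τᵢ = Vᵢ/Q.
τ₁ = 30.0/1.40 = 21.429 min; τ₂ = 8.53/1.40 = 6.0929 min.
Solving the cascade with C₁(0)=C₂(0)=0 gives C₂(t) = C_in[1 − (τ₁ e^(−t/τ₁) − τ₂ e^(−t/τ₂))/(τ₁ − τ₂)].
At t = 33.1: e^(−t/τ₁) = 0.21338, e^(−t/τ₂) = 0.0043718.
C₂ = 3.17·[1 − (21.429·0.21338 − 6.0929·0.0043718)/(15.336)] = 3.17·0.70358 = 2.2303 g/L.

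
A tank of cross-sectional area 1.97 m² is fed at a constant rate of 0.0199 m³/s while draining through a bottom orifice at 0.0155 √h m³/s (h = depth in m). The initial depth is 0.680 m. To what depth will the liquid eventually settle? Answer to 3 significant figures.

Level balance: A dh/dt = 0.0199 − 0.0155 √h. Setting dh/dt = 0:
Q_in = 0.0155 √h_ss ⇒ √h_ss = 0.0199/0.0155 = 1.2839.
h_ss = 1.2839² = 1.6483 m. (Since h₀ = 0.680 m < h_ss, the level will rise toward this value.)

1.65 m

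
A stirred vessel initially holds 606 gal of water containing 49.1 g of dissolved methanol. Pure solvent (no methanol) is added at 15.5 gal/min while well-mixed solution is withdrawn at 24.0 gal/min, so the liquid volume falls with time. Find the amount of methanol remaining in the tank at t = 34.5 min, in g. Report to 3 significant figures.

7.58 g

Total volume: dV/dt = Q_in − Q_out = -8.5000 gal/min, so V(t) = 606 − 8.5000 t and V(34.5) = 312.75 gal.
Species balance (pure solvent in): dm/dt = −Q_out · m/V(t).
Separate: dm/m = −Q_out dt/V(t) ⇒ ln(m/m₀) = −(Q_out/(Q_in−Q_out)) ln(V/V₀).
m = m₀ (V₀/V)^(Q_out/(Q_in−Q_out)) = 49.1 × (606/312.75)^(-2.8235) = 7.5849 g.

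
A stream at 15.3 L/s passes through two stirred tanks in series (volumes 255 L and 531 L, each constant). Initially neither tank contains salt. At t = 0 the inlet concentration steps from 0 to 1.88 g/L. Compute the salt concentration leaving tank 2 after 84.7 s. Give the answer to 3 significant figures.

1.58 g/L

Time constants: τᵢ = Vᵢ/Q for each well-mixed tank.
τ₁ = 255/15.3 = 16.667 s; τ₂ = 531/15.3 = 34.706 s.
Solving the cascade with C₁(0)=C₂(0)=0 gives C₂(t) = C_in[1 − (τ₁ e^(−t/τ₁) − τ₂ e^(−t/τ₂))/(τ₁ − τ₂)].
At t = 84.7: e^(−t/τ₁) = 0.0062075, e^(−t/τ₂) = 0.087117.
C₂ = 1.88·[1 − (16.667·0.0062075 − 34.706·0.087117)/(-18.039)] = 1.88·0.83813 = 1.5757 g/L.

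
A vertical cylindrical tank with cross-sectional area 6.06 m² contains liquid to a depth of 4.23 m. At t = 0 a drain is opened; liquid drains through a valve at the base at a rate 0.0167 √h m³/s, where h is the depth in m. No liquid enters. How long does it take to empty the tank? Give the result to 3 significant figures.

1490 s

A dh/dt = −Q_out = −0.0167 √h.
∫ h^(−1/2) dh = −(0.0167/A) ∫ dt, giving 2√h = 2√h₀ − (0.0167/A) t.
Tank is empty when √h = 0: t_empty = 2A√h₀/0.0167.
t_empty = 2·6.06·√4.23/0.0167 = 12.120·2.0567/0.0167 = 1492.6 s.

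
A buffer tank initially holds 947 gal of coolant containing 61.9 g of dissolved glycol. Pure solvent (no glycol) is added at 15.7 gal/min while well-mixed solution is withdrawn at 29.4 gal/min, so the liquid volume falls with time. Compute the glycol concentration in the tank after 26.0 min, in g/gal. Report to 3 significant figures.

0.0381 g/gal

Let m(t) be the amount of glycol. Volume: V(t) = V₀ + (Q_in − Q_out) t = 947 − 13.700 t; V(26.0) = 590.80 gal.
No glycol enters, so dm/dt = −Q_out · (m/V).
dm/m = −Q_out dt/(V₀ − 13.700 t); integrating gives ln(m/m₀) = −(Q_out/(Q_in−Q_out)) ln(V/V₀).
m = m₀ (V₀/V)^(Q_out/(Q_in−Q_out)) = 61.9 × (947/590.80)^(-2.1460) = 22.488 g.
C = m/V = 22.488/590.80 = 0.038064 g/gal.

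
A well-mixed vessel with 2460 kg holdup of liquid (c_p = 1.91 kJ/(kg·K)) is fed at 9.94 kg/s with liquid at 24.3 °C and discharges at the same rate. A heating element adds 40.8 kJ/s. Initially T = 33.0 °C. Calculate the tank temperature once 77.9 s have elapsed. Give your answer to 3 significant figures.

Unsteady energy balance on the tank contents: M c_p dT/dt = ṁ c_p (T_in − T) + 40.8.
Rearrange: dT/dt = (T_ss − T)/τ with τ = M/ṁ = 247.48 s and T_ss = T_in + Q̇/(ṁ c_p) = 26.449 °C.
This is linear first-order; T(t) = T_ss + (T₀ − T_ss) e^(−t/τ).
T(77.9) = 26.449 + (6.5510)·e^(−77.9/247.48) = 26.449 + (6.5510)·0.72996 = 31.231 °C.

31.2 °C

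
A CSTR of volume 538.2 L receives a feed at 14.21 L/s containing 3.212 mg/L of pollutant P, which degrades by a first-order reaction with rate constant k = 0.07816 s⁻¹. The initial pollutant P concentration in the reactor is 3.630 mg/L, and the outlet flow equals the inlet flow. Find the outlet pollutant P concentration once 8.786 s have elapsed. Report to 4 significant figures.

1.936 mg/L

Accumulation = in − out − consumed: V dC/dt = Q C_in − Q C − k V C.
dC/dt = (Q/V) C_in − (Q/V + k) C; effective rate a = Q/V + k = 0.0264028 + 0.07816 = 0.104563 s⁻¹.
C_ss = Q C_in/(Q + kV) = 0.811052 mg/L; C(t) = C_ss + (C₀ − C_ss) e^(−a t).
C(8.786) = 0.811052 + (2.81895)·e^(−0.104563·8.786) = 0.811052 + (2.81895)·0.399042 = 1.93593 mg/L.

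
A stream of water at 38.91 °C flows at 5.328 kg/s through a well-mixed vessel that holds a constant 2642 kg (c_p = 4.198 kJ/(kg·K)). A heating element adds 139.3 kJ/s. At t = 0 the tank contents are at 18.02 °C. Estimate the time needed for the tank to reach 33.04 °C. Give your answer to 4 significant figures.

Energy balance: M c_p dT/dt = ṁ c_p (T_in − T) + 139.3.
τ = M/ṁ = 495.871 s; T_ss = T_in + Q̇/(ṁ c_p) = 45.1379 °C.
T(t) = T_ss + (T₀ − T_ss) e^(−t/τ). Set T = 33.04:
e^(−t/τ) = (33.04 − 45.1379)/(18.02 − 45.1379) = 0.446123
t = −495.871 · ln(0.446123) = 400.247 s.

400.2 s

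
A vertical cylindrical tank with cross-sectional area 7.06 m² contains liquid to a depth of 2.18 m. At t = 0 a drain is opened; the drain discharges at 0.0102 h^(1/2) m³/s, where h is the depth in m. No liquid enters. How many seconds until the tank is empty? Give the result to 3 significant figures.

Volume balance on the tank: A dh/dt = −0.0102 √h.
Separate and integrate: 2(√h − √h₀) = −(0.0102/A) t.
Set h = 0: 2√h₀ = (0.0102/A) t_empty ⇒ t_empty = 2A√h₀/0.0102.
t_empty = 2·7.06·√2.18/0.0102 = 14.120·1.4765/0.0102 = 2043.9 s.

2040 s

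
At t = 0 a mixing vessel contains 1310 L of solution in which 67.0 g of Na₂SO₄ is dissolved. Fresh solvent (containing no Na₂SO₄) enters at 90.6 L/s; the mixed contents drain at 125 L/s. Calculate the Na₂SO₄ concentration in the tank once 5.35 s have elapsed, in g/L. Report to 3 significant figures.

0.0343 g/L

Total volume: dV/dt = Q_in − Q_out = -34.400 L/s, so V(t) = 1310 − 34.400 t and V(5.35) = 1126.0 L.
No Na₂SO₄ enters, so dm/dt = −Q_out · (m/V).
dm/m = −Q_out dt/(V₀ − 34.400 t); integrating gives ln(m/m₀) = −(Q_out/(Q_in−Q_out)) ln(V/V₀).
m = m₀ (V₀/V)^(Q_out/(Q_in−Q_out)) = 67.0 × (1310/1126.0)^(-3.6337) = 38.651 g.
C = m/V = 38.651/1126.0 = 0.034327 g/L.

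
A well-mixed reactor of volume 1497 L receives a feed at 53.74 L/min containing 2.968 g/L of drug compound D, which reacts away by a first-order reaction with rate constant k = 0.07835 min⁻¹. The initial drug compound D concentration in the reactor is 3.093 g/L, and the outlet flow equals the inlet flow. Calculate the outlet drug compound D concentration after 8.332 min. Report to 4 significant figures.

Accumulation = in − out − consumed: V dC/dt = Q C_in − Q C − k V C.
This is linear with rate a = Q/V + k = 0.114248 min⁻¹.
C_ss = Q C_in/(Q + kV) = 0.932587 g/L; C(t) = C_ss + (C₀ − C_ss) e^(−a t).
C(8.332) = 0.932587 + (2.16041)·e^(−0.114248·8.332) = 0.932587 + (2.16041)·0.386000 = 1.76651 g/L.

1.767 g/L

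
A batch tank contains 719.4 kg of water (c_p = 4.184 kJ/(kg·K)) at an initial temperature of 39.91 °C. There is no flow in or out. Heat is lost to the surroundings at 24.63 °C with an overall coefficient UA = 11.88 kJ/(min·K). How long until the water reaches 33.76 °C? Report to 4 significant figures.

M c_p dT/dt = −UA(T − T_amb).
τ = M c_p/UA = 253.364 min; T_ss = T_amb = 24.6300 °C.
T(t) = T_ss + (T₀ − T_ss)e^(−t/τ); set T = 33.76:
t = −τ ln[(T − T_ss)/(T₀ − T_ss)] = −253.364 · ln(0.597513) = 130.477 min.

130.5 min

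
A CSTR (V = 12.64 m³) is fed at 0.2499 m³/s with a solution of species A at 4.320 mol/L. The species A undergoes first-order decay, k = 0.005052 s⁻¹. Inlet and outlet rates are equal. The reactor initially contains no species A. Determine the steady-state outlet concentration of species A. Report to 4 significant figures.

V dC/dt = Q(C_in − C) − k V C.
Steady state (dC/dt = 0): C_ss = Q C_in/(Q + kV) = C_in/(1 + kV/Q).
C_ss = 0.2499·4.320/(0.2499 + 0.005052·12.64) = 1.07957/0.313757 = 3.44077 mol/L.

3.441 mol/L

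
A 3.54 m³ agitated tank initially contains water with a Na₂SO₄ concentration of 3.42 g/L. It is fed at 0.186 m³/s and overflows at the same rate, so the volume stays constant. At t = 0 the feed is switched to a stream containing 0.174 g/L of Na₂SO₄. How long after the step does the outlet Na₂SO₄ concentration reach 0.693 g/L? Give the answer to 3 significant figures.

34.9 s

Accumulation = in − out for the solute gives V dC/dt = Q(C_in − C), so τ = V/Q = 19.032 s.
C(t) = C_in + (C₀ − C_in) e^(−t/τ). Set C = 0.693 and solve for t:
e^(−t/τ) = (C − C_in)/(C₀ − C_in) = (0.693 − 0.174)/(3.42 − 0.174) = 0.15989
t = −τ ln(…) = 19.032 × 1.8333 = 34.891 s.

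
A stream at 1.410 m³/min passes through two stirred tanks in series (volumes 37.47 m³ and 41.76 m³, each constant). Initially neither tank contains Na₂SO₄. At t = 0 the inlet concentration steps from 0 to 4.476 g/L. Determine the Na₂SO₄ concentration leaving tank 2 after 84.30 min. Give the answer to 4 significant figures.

3.585 g/L

Time constants: τᵢ = Vᵢ/Q for each well-mixed tank.
τ₁ = 37.47/1.410 = 26.5745 min; τ₂ = 41.76/1.410 = 29.6170 min.
Solving the cascade with C₁(0)=C₂(0)=0 gives C₂(t) = C_in[1 − (τ₁ e^(−t/τ₁) − τ₂ e^(−t/τ₂))/(τ₁ − τ₂)].
At t = 84.30: e^(−t/τ₁) = 0.0419105, e^(−t/τ₂) = 0.0580566.
C₂ = 4.476·[1 − (26.5745·0.0419105 − 29.6170·0.0580566)/(-3.04255)] = 4.476·0.800919 = 3.58491 g/L.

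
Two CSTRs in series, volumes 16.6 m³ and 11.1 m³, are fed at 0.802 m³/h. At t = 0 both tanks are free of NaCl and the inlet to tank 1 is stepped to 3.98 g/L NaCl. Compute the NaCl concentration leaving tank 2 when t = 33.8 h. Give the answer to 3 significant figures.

Species balance on tank i: dCᵢ/dt = (Cᵢ₋₁ − Cᵢ)/τᵢ with τᵢ = Vᵢ/Q.
τ₁ = 16.6/0.802 = 20.698 h; τ₂ = 11.1/0.802 = 13.840 h.
Solving the cascade with C₁(0)=C₂(0)=0 gives C₂(t) = C_in[1 − (τ₁ e^(−t/τ₁) − τ₂ e^(−t/τ₂))/(τ₁ − τ₂)].
At t = 33.8: e^(−t/τ₁) = 0.19535, e^(−t/τ₂) = 0.086976.
C₂ = 3.98·[1 − (20.698·0.19535 − 13.840·0.086976)/(6.8579)] = 3.98·0.58595 = 2.3321 g/L.

2.33 g/L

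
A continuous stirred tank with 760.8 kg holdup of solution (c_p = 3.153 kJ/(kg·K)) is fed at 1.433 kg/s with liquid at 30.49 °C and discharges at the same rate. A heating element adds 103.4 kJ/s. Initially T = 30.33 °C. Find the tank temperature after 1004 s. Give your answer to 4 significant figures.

Energy balance: M c_p dT/dt = ṁ c_p (T_in − T) + 103.4.
Rearrange: dT/dt = (T_ss − T)/τ with τ = M/ṁ = 530.914 s and T_ss = T_in + Q̇/(ṁ c_p) = 53.3750 °C.
This is linear first-order; T(t) = T_ss + (T₀ − T_ss) e^(−t/τ).
T(1004) = 53.3750 + (-23.0450)·e^(−1004/530.914) = 53.3750 + (-23.0450)·0.150909 = 49.8973 °C.

49.90 °C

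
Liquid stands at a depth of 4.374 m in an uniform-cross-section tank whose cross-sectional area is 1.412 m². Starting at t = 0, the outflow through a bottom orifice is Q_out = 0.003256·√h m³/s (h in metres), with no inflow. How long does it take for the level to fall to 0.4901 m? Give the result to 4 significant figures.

A dh/dt = −Q_out = −0.003256 √h.
∫ h^(−1/2) dh = −(0.003256/A) ∫ dt, giving 2√h = 2√h₀ − (0.003256/A) t.
t = 2A(√h₀ − √h)/0.003256 = 2·1.412·(√4.374 − √0.4901)/0.003256
  = 2.82400 × (2.09141 − 0.700071) / 0.003256 = 1206.74 s.

1207 s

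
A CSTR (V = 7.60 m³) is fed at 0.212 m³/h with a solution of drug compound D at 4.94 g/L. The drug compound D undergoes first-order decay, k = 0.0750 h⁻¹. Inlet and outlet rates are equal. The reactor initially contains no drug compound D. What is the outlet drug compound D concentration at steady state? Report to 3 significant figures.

1.34 g/L

Accumulation = in − out − consumed: V dC/dt = Q C_in − Q C − k V C.
Steady state (dC/dt = 0): C_ss = Q C_in/(Q + kV) = C_in/(1 + kV/Q).
C_ss = 0.212·4.94/(0.212 + 0.0750·7.60) = 1.0473/0.78200 = 1.3392 g/L.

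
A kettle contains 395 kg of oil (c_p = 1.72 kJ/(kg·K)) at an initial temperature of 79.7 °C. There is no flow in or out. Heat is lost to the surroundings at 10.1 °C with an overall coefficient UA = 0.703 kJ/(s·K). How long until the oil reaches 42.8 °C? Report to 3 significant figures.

Heat balance on the well-mixed liquid: M c_p dT/dt = −UA(T − T_amb).
τ = M c_p/UA = 966.43 s; T_ss = T_amb = 10.100 °C.
T(t) = T_ss + (T₀ − T_ss)e^(−t/τ); set T = 42.8:
t = −τ ln[(T − T_ss)/(T₀ − T_ss)] = −966.43 · ln(0.46983) = 730.03 s.

730 s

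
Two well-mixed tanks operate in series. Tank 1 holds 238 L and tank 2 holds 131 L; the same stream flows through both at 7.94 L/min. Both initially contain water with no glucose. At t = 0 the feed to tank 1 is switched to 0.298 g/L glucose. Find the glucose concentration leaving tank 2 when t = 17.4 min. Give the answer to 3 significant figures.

0.0541 g/L

Time constants: τᵢ = Vᵢ/Q for each well-mixed tank.
τ₁ = 238/7.94 = 29.975 min; τ₂ = 131/7.94 = 16.499 min.
Solving the cascade with C₁(0)=C₂(0)=0 gives C₂(t) = C_in[1 − (τ₁ e^(−t/τ₁) − τ₂ e^(−t/τ₂))/(τ₁ − τ₂)].
At t = 17.4: e^(−t/τ₁) = 0.55963, e^(−t/τ₂) = 0.34832.
C₂ = 0.298·[1 − (29.975·0.55963 − 16.499·0.34832)/(13.476)] = 0.298·0.18168 = 0.054140 g/L.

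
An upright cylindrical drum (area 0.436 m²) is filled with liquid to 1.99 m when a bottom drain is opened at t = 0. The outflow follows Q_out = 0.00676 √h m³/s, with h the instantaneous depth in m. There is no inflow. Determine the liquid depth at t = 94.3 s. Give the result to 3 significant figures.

Volume balance on the tank: A dh/dt = −0.00676 √h.
This is separable: 2 d(√h)/dt = −0.00676/A, so √h = √h₀ − (0.00676/(2A)) t.
√h = √1.99 − 0.00676·94.3/(2·0.436) = 1.4107 − 0.73104 = 0.67963.
h = 0.67963² = 0.46190 m.

0.462 m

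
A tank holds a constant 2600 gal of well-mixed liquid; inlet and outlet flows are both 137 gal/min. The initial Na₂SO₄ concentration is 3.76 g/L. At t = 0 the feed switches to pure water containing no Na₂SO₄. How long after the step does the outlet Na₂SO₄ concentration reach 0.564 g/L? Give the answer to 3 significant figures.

Species balance: V dC/dt = Q(C_in − C) ⇒ τ = V/Q = 18.978 min.
C(t) = C_in + (C₀ − C_in) e^(−t/τ). Set C = 0.564 and solve for t:
e^(−t/τ) = (C − C_in)/(C₀ − C_in) = (0.564 − 0)/(3.76 − 0) = 0.15000
t = −τ ln(…) = 18.978 × 1.8971 = 36.004 min.

36.0 min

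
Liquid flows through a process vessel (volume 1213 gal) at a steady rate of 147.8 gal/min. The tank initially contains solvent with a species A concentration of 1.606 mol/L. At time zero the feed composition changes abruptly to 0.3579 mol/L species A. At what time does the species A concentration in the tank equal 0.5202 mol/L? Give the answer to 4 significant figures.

16.74 min

Species balance: V dC/dt = Q(C_in − C) ⇒ τ = V/Q = 8.20704 min.
C(t) = C_in + (C₀ − C_in) e^(−t/τ). Set C = 0.5202 and solve for t:
e^(−t/τ) = (C − C_in)/(C₀ − C_in) = (0.5202 − 0.3579)/(1.606 − 0.3579) = 0.130038
t = −τ ln(…) = 8.20704 × 2.03993 = 16.7418 min.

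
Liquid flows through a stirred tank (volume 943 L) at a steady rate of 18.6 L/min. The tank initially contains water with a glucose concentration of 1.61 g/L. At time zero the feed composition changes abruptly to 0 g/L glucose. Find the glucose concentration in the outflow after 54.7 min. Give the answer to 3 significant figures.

Transient balance on the dissolved component: V dC/dt = Q(C_in − C).
Rewrite as dC/dt + C/τ = C_in/τ, τ = V/Q = 50.699 min.
This is linear first-order; C(t) = C_in + (C₀ − C_in) e^(−t/τ).
C(54.7) = 0 + (1.61 − 0)·e^(−54.7/50.699) = 0 + (1.6100)·0.33996 = 0.54734 g/L.

0.547 g/L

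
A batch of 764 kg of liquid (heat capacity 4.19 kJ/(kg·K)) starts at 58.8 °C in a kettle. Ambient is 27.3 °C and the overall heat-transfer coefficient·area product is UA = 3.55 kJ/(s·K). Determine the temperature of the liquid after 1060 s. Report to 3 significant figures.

M c_p dT/dt = −UA(T − T_amb).
dT/dt = (T_ss − T)/τ with T_ss = T_amb = 27.300 °C, τ = M c_p/UA = 764·4.19/3.55 = 901.74 s.
This is linear first-order; T(t) = T_ss + (T₀ − T_ss) e^(−t/τ).
T(1060) = 27.300 + (31.500)·0.30866 = 37.023 °C.

37.0 °C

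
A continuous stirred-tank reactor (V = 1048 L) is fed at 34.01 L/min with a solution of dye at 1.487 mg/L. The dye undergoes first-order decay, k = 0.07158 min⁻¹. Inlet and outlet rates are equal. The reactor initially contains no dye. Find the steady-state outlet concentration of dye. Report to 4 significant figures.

0.4639 mg/L

Accumulation = in − out − consumed: V dC/dt = Q C_in − Q C − k V C.
At steady state: 0 = Q C_in − (Q + kV) C_ss, so C_ss = Q C_in/(Q + kV).
C_ss = 34.01·1.487/(34.01 + 0.07158·1048) = 50.5729/109.026 = 0.463861 mg/L.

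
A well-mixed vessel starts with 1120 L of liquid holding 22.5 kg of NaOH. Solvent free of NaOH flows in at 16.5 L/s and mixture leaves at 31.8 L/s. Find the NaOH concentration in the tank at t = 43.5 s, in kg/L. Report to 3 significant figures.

Total volume: dV/dt = Q_in − Q_out = -15.300 L/s, so V(t) = 1120 − 15.300 t and V(43.5) = 454.45 L.
Species balance (pure solvent in): dm/dt = −Q_out · m/V(t).
dm/m = −Q_out dt/(V₀ − 15.300 t); integrating gives ln(m/m₀) = −(Q_out/(Q_in−Q_out)) ln(V/V₀).
m = m₀ (V₀/V)^(Q_out/(Q_in−Q_out)) = 22.5 × (1120/454.45)^(-2.0784) = 3.4514 kg.
C = m/V = 3.4514/454.45 = 0.0075947 kg/L.

0.00759 kg/L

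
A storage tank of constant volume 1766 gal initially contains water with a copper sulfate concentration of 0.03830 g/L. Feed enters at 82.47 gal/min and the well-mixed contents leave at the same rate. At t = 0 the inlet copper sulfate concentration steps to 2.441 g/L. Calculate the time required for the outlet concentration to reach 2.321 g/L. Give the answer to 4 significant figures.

64.17 min

Species balance: V dC/dt = Q(C_in − C) ⇒ τ = V/Q = 21.4138 min.
C(t) = C_in + (C₀ − C_in) e^(−t/τ). Set C = 2.321 and solve for t:
e^(−t/τ) = (C − C_in)/(C₀ − C_in) = (2.321 − 2.441)/(0.03830 − 2.441) = 0.0499438
t = −τ ln(…) = 21.4138 × 2.99686 = 64.1742 min.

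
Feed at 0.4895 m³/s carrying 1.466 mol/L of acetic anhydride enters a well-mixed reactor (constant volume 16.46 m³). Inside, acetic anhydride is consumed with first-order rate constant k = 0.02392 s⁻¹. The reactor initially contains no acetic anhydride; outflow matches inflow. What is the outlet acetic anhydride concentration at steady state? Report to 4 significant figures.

0.8125 mol/L

Species balance: V dC/dt = Q C_in − Q C − k V C.
At steady state: 0 = Q C_in − (Q + kV) C_ss, so C_ss = Q C_in/(Q + kV).
C_ss = 0.4895·1.466/(0.4895 + 0.02392·16.46) = 0.717607/0.883223 = 0.812487 mol/L.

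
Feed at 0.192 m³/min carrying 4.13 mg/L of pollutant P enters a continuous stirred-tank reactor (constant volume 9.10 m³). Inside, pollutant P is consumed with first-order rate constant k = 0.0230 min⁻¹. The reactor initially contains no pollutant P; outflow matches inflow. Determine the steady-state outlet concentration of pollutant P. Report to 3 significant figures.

V dC/dt = Q(C_in − C) − k V C.
At steady state: 0 = Q C_in − (Q + kV) C_ss, so C_ss = Q C_in/(Q + kV).
C_ss = 0.192·4.13/(0.192 + 0.0230·9.10) = 0.79296/0.40130 = 1.9760 mg/L.

1.98 mg/L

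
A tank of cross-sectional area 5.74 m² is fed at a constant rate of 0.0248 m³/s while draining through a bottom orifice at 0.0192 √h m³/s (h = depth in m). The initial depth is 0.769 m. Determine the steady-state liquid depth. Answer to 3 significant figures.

A dh/dt = Q_in − 0.0192 √h. Steady state requires inflow = outflow:
Q_in = 0.0192 √h_ss ⇒ √h_ss = 0.0248/0.0192 = 1.2917.
h_ss = 1.2917² = 1.6684 m. (Since h₀ = 0.769 m < h_ss, the level will rise toward this value.)

1.67 m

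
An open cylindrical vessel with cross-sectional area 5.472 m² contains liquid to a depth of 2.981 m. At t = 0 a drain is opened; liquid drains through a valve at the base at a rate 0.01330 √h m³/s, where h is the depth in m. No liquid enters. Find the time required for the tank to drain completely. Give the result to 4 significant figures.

Mass balance (ρ constant): A dh/dt = −0.01330 √h.
This is separable: 2 d(√h)/dt = −0.01330/A, so √h = √h₀ − (0.01330/(2A)) t.
Tank is empty when √h = 0: t_empty = 2A√h₀/0.01330.
t_empty = 2·5.472·√2.981/0.01330 = 10.9440·1.72656/0.01330 = 1420.71 s.

1421 s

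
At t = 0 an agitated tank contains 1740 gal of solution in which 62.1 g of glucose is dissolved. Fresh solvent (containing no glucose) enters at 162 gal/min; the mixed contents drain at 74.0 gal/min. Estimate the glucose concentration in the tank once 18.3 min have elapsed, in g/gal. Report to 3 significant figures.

Total volume: dV/dt = Q_in − Q_out = 88.000 gal/min, so V(t) = 1740 + 88.000 t and V(18.3) = 3350.4 gal.
No glucose enters, so dm/dt = −Q_out · (m/V).
dm/m = −Q_out dt/(V₀ + 88.000 t); integrating gives ln(m/m₀) = −(Q_out/(Q_in−Q_out)) ln(V/V₀).
m = m₀ (V₀/V)^(Q_out/(Q_in−Q_out)) = 62.1 × (1740/3350.4)^(0.84091) = 35.794 g.
C = m/V = 35.794/3350.4 = 0.010684 g/gal.

0.0107 g/gal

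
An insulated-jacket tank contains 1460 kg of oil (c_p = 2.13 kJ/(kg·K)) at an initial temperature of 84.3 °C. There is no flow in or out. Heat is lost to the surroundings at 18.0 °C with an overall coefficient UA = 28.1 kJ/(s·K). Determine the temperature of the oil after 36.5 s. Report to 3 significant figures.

65.7 °C

Energy balance: M c_p dT/dt = −UA(T − T_amb).
dT/dt = (T_ss − T)/τ with T_ss = T_amb = 18.000 °C, τ = M c_p/UA = 1460·2.13/28.1 = 110.67 s.
T approaches T_ss exponentially: T(t) = T_ss + (T₀ − T_ss) e^(−t/τ).
T(36.5) = 18.000 + (66.300)·0.71906 = 65.674 °C.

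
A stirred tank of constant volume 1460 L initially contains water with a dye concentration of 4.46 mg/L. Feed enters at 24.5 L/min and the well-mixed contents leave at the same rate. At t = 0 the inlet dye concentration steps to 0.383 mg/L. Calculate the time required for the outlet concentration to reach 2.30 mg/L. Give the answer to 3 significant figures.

45.0 min

Accumulation = in − out for the solute gives V dC/dt = Q(C_in − C), so τ = V/Q = 59.592 min.
C(t) = C_in + (C₀ − C_in) e^(−t/τ). Set C = 2.30 and solve for t:
e^(−t/τ) = (C − C_in)/(C₀ − C_in) = (2.30 − 0.383)/(4.46 − 0.383) = 0.47020
t = −τ ln(…) = 59.592 × 0.75460 = 44.968 min.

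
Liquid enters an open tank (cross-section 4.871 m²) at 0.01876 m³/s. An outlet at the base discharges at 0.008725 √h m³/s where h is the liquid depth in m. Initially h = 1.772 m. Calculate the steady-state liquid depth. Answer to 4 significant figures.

4.623 m

Mass balance (ρ constant): A dh/dt = Q_in − 0.008725 √h. At steady state dh/dt = 0:
Q_in = 0.008725 √h_ss ⇒ √h_ss = 0.01876/0.008725 = 2.15014.
h_ss = 2.15014² = 4.62312 m. (Since h₀ = 1.772 m < h_ss, the level will rise toward this value.)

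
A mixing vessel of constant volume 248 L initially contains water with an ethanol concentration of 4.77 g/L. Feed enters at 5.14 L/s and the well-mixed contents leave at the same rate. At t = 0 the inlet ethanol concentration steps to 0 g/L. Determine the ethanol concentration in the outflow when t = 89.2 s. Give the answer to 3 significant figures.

0.751 g/L

Mass balance on the solute (V constant): V dC/dt = Q(C_in − C).
Rewrite as dC/dt + C/τ = C_in/τ, τ = V/Q = 48.249 s.
Solution: C(t) = C_in + (C₀ − C_in) e^(−t/τ).
C(89.2) = 0 + (4.77 − 0)·e^(−89.2/48.249) = 0 + (4.7700)·0.15744 = 0.75097 g/L.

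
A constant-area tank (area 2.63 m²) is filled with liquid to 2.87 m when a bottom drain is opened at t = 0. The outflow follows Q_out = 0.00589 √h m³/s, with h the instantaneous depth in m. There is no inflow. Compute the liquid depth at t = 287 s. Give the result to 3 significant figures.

Volume balance on the tank: A dh/dt = −0.00589 √h.
Separate and integrate: 2(√h − √h₀) = −(0.00589/A) t.
√h = √2.87 − 0.00589·287/(2·2.63) = 1.6941 − 0.32137 = 1.3727.
h = 1.3727² = 1.8844 m.

1.88 m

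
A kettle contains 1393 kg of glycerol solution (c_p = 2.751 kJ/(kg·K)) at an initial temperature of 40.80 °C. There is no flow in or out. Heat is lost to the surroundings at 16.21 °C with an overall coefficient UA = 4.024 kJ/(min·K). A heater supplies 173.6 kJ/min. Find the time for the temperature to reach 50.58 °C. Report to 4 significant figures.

M c_p dT/dt = −UA(T − T_amb) + Q̇.
τ = M c_p/UA = 952.322 min; T_ss = T_amb + Q̇/UA = 16.21 + 173.6/4.024 = 59.3512 °C.
T(t) = T_ss + (T₀ − T_ss)e^(−t/τ); set T = 50.58:
t = −τ ln[(T − T_ss)/(T₀ − T_ss)] = −952.322 · ln(0.472809) = 713.350 min.

713.3 min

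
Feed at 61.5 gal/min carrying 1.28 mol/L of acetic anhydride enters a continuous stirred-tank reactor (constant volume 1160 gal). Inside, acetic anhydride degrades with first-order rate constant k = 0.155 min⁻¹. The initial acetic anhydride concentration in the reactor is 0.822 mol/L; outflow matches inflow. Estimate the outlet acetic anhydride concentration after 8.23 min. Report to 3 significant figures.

V dC/dt = Q(C_in − C) − k V C.
This is linear with rate a = Q/V + k = 0.20802 min⁻¹.
C_ss = Q C_in/(Q + kV) = 0.32623 mol/L; C(t) = C_ss + (C₀ − C_ss) e^(−a t).
C(8.23) = 0.32623 + (0.49577)·e^(−0.20802·8.23) = 0.32623 + (0.49577)·0.18051 = 0.41572 mol/L.

0.416 mol/L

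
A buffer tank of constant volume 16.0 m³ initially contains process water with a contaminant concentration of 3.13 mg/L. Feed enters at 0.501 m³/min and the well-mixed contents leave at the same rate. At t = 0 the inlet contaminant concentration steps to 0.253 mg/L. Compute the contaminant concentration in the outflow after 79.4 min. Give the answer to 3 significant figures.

Unsteady species balance (constant V, well mixed): V dC/dt = Q(C_in − C).
Time constant τ = V/Q = 16.0/0.501 = 31.936 min.
Solution: C(t) = C_in + (C₀ − C_in) e^(−t/τ).
C(79.4) = 0.253 + (3.13 − 0.253)·e^(−79.4/31.936) = 0.253 + (2.8770)·0.083225 = 0.49244 mg/L.

0.492 mg/L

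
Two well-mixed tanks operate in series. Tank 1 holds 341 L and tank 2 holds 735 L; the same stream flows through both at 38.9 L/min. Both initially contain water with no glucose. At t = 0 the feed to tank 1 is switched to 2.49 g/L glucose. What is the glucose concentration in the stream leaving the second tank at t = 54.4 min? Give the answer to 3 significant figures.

Each tank obeys Vᵢ dCᵢ/dt = Q(Cᵢ₋₁ − Cᵢ), so τᵢ = Vᵢ/Q.
τ₁ = 341/38.9 = 8.7661 min; τ₂ = 735/38.9 = 18.895 min.
Solving the cascade with C₁(0)=C₂(0)=0 gives C₂(t) = C_in[1 − (τ₁ e^(−t/τ₁) − τ₂ e^(−t/τ₂))/(τ₁ − τ₂)].
At t = 54.4: e^(−t/τ₁) = 0.0020178, e^(−t/τ₂) = 0.056184.
C₂ = 2.49·[1 − (8.7661·0.0020178 − 18.895·0.056184)/(-10.129)] = 2.49·0.89694 = 2.2334 g/L.

2.23 g/L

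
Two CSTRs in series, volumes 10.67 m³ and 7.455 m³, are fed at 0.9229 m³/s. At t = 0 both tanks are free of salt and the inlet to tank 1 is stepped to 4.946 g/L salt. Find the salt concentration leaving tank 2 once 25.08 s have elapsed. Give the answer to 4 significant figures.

Time constants: τᵢ = Vᵢ/Q for each well-mixed tank.
τ₁ = 10.67/0.9229 = 11.5614 s; τ₂ = 7.455/0.9229 = 8.07780 s.
Solving the cascade with C₁(0)=C₂(0)=0 gives C₂(t) = C_in[1 − (τ₁ e^(−t/τ₁) − τ₂ e^(−t/τ₂))/(τ₁ − τ₂)].
At t = 25.08: e^(−t/τ₁) = 0.114259, e^(−t/τ₂) = 0.0448332.
C₂ = 4.946·[1 − (11.5614·0.114259 − 8.07780·0.0448332)/(3.48358)] = 4.946·0.724756 = 3.58465 g/L.

3.585 g/L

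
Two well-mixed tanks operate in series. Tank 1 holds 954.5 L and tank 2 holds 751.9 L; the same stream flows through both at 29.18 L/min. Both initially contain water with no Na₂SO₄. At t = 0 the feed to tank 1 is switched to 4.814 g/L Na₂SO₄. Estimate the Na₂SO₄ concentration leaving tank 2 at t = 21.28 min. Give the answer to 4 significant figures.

Each tank obeys Vᵢ dCᵢ/dt = Q(Cᵢ₋₁ − Cᵢ), so τᵢ = Vᵢ/Q.
τ₁ = 954.5/29.18 = 32.7108 min; τ₂ = 751.9/29.18 = 25.7676 min.
Tank 1: C₁ = C_in(1 − e^(−t/τ₁)). Tank 2 (τ₁ ≠ τ₂): C₂ = C_in[1 − (τ₁ e^(−t/τ₁) − τ₂ e^(−t/τ₂))/(τ₁ − τ₂)].
At t = 21.28: e^(−t/τ₁) = 0.521758, e^(−t/τ₂) = 0.437866.
C₂ = 4.814·[1 − (32.7108·0.521758 − 25.7676·0.437866)/(6.94311)] = 4.814·0.166896 = 0.803438 g/L.

0.8034 g/L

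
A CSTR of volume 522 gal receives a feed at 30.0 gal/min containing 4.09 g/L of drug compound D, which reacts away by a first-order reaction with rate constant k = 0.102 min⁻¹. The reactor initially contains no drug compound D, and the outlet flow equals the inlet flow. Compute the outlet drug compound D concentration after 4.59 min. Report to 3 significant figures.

V dC/dt = Q(C_in − C) − k V C.
dC/dt = (Q/V) C_in − (Q/V + k) C; effective rate a = Q/V + k = 0.057471 + 0.102 = 0.15947 min⁻¹.
C_ss = Q C_in/(Q + kV) = 1.4740 g/L; C(t) = C_ss + (C₀ − C_ss) e^(−a t).
C(4.59) = 1.4740 + (-1.4740)·e^(−0.15947·4.59) = 1.4740 + (-1.4740)·0.48096 = 0.76506 g/L.

0.765 g/L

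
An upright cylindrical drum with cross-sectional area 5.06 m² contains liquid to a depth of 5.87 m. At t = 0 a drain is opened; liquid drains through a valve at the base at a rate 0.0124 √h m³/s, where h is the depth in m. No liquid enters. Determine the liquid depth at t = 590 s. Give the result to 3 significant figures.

With no inflow, A dh/dt = −0.0124 √h.
Separate and integrate: 2(√h − √h₀) = −(0.0124/A) t.
√h = √5.87 − 0.0124·590/(2·5.06) = 2.4228 − 0.72292 = 1.6999.
h = 1.6999² = 2.8896 m.

2.89 m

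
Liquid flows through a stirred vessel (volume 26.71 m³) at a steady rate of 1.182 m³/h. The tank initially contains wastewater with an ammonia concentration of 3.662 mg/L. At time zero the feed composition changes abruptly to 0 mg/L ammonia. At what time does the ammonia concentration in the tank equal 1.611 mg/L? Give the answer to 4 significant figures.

Accumulation = in − out for the solute gives V dC/dt = Q(C_in − C), so τ = V/Q = 22.5973 h.
C(t) = C_in + (C₀ − C_in) e^(−t/τ). Set C = 1.611 and solve for t:
e^(−t/τ) = (C − C_in)/(C₀ − C_in) = (1.611 − 0)/(3.662 − 0) = 0.439924
t = −τ ln(…) = 22.5973 × 0.821154 = 18.5559 h.

18.56 h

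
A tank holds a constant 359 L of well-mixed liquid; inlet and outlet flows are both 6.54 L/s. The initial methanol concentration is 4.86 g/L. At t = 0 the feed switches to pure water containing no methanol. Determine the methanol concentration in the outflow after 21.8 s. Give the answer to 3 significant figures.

Species balance on the tank: V dC/dt = Q(C_in − C).
Time constant τ = V/Q = 359/6.54 = 54.893 s.
Solution: C(t) = C_in + (C₀ − C_in) e^(−t/τ).
C(21.8) = 0 + (4.86 − 0)·e^(−21.8/54.893) = 0 + (4.8600)·0.67224 = 3.2671 g/L.

3.27 g/L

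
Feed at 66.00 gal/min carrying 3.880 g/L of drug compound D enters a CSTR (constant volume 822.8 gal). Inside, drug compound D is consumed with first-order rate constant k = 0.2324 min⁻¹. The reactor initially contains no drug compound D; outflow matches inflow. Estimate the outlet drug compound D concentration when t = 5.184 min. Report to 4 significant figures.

0.7987 g/L

Accumulation = in − out − consumed: V dC/dt = Q C_in − Q C − k V C.
This is linear with rate a = Q/V + k = 0.312614 min⁻¹.
C_ss = Q C_in/(Q + kV) = 0.995573 g/L; C(t) = C_ss + (C₀ − C_ss) e^(−a t).
C(5.184) = 0.995573 + (-0.995573)·e^(−0.312614·5.184) = 0.995573 + (-0.995573)·0.197782 = 0.798667 g/L.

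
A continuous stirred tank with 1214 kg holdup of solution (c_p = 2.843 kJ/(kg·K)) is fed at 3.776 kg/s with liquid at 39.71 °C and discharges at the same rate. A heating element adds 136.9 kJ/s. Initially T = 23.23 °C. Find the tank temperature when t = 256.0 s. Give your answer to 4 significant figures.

Energy balance: M c_p dT/dt = ṁ c_p (T_in − T) + 136.9.
τ = M/ṁ = 321.504 s; T_ss = T_in + Q̇/(ṁ c_p) = 39.71 + 136.9/(3.776·2.843) = 52.4625 °C.
T approaches T_ss exponentially: T(t) = T_ss + (T₀ − T_ss) e^(−t/τ).
T(256.0) = 52.4625 + (-29.2325)·e^(−256.0/321.504) = 52.4625 + (-29.2325)·0.451014 = 39.2782 °C.

39.28 °C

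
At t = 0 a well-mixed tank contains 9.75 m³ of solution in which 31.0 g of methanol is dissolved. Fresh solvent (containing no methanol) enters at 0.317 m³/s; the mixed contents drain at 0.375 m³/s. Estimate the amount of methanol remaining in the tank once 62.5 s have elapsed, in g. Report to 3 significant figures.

Total volume: dV/dt = Q_in − Q_out = -0.058000 m³/s, so V(t) = 9.75 − 0.058000 t and V(62.5) = 6.1250 m³.
Species balance (pure solvent in): dm/dt = −Q_out · m/V(t).
Separate: dm/m = −Q_out dt/V(t) ⇒ ln(m/m₀) = −(Q_out/(Q_in−Q_out)) ln(V/V₀).
m = m₀ (V₀/V)^(Q_out/(Q_in−Q_out)) = 31.0 × (9.75/6.1250)^(-6.4655) = 1.5346 g.

1.53 g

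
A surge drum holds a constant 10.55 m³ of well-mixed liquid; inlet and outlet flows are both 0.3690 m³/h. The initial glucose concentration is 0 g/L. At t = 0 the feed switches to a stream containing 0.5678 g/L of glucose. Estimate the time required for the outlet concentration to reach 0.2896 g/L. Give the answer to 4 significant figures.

Species balance on the tank: V dC/dt = Q(C_in − C), so τ = V/Q = 28.5908 h.
C(t) = C_in + (C₀ − C_in) e^(−t/τ). Set C = 0.2896 and solve for t:
e^(−t/τ) = (C − C_in)/(C₀ − C_in) = (0.2896 − 0.5678)/(0 − 0.5678) = 0.489961
t = −τ ln(…) = 28.5908 × 0.713429 = 20.3975 h.

20.40 h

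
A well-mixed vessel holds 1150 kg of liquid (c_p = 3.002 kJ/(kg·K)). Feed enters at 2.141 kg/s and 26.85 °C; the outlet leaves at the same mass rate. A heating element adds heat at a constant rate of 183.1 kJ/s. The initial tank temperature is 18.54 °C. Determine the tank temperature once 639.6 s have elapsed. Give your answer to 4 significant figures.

M c_p dT/dt = ṁ c_p (T_in − T) + Q̇.
Rearrange: dT/dt = (T_ss − T)/τ with τ = M/ṁ = 537.132 s and T_ss = T_in + Q̇/(ṁ c_p) = 55.3379 °C.
This is linear first-order; T(t) = T_ss + (T₀ − T_ss) e^(−t/τ).
T(639.6) = 55.3379 + (-36.7979)·e^(−639.6/537.132) = 55.3379 + (-36.7979)·0.303988 = 44.1518 °C.

44.15 °C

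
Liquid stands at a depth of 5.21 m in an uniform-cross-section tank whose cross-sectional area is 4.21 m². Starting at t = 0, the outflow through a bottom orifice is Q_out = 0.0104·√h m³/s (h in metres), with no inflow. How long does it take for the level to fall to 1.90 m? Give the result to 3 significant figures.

732 s

Accumulation of liquid (constant cross-section A): A dh/dt = −0.0104 √h.
Separate and integrate: 2(√h − √h₀) = −(0.0104/A) t.
t = 2A(√h₀ − √h)/0.0104 = 2·4.21·(√5.21 − √1.90)/0.0104
  = 8.4200 × (2.2825 − 1.3784) / 0.0104 = 732.00 s.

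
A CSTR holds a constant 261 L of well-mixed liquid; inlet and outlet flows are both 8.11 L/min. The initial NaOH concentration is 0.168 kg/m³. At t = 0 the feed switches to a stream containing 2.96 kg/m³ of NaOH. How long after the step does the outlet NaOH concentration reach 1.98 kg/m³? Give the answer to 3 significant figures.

Species balance on the tank: V dC/dt = Q(C_in − C), so τ = V/Q = 32.182 min.
C(t) = C_in + (C₀ − C_in) e^(−t/τ). Set C = 1.98 and solve for t:
e^(−t/τ) = (C − C_in)/(C₀ − C_in) = (1.98 − 2.96)/(0.168 − 2.96) = 0.35100
t = −τ ln(…) = 32.182 × 1.0470 = 33.694 min.

33.7 min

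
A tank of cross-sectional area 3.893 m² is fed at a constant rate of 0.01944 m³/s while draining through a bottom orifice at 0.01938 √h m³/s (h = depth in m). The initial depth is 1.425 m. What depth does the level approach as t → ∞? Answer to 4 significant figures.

A dh/dt = Q_in − 0.01938 √h. Steady state requires inflow = outflow:
Q_in = 0.01938 √h_ss ⇒ √h_ss = 0.01944/0.01938 = 1.00310.
h_ss = 1.00310² = 1.00620 m. (Since h₀ = 1.425 m > h_ss, the level will fall toward this value.)

1.006 m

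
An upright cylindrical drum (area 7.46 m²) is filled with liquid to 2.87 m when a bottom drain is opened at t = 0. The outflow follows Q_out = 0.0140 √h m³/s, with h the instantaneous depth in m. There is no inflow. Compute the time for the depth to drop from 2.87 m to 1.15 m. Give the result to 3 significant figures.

A dh/dt = −Q_out = −0.0140 √h.
Separate and integrate: 2(√h − √h₀) = −(0.0140/A) t.
t = 2A(√h₀ − √h)/0.0140 = 2·7.46·(√2.87 − √1.15)/0.0140
  = 14.920 × (1.6941 − 1.0724) / 0.0140 = 662.58 s.

663 s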